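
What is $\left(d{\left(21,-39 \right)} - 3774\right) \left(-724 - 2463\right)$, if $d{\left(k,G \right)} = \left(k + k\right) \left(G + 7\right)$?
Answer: $16311066$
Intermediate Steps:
$d{\left(k,G \right)} = 2 k \left(7 + G\right)$
$\left(d{\left(21,-39 \right)} - 3774\right) \left(-724 - 2463\right) = \left(2 \cdot 21 \left(7 - 39\right) - 3774\right) \left(-724 - 2463\right) = \left(2 \cdot 21 \left(-32\right) - 3774\right) \left(-3187\right) = \left(-1344 - 3774\right) \left(-3187\right) = \left(-5118\right) \left(-3187\right) = 16311066$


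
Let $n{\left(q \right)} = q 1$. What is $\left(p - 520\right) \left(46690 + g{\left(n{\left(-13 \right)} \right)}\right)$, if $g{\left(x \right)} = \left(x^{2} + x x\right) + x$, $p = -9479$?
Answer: $-470102985$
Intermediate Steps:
$n{\left(q \right)} = q$
$g{\left(x \right)} = x + 2 x^{2}$ ($g{\left(x \right)} = \left(x^{2} + x^{2}\right) + x = 2 x^{2} + x = x + 2 x^{2}$)
$\left(p - 520\right) \left(46690 + g{\left(n{\left(-13 \right)} \right)}\right) = \left(-9479 - 520\right) \left(46690 - 13 \left(1 + 2 \left(-13\right)\right)\right) = - 9999 \left(46690 - 13 \left(1 - 26\right)\right) = - 9999 \left(46690 - -325\right) = - 9999 \left(46690 + 325\right) = \left(-9999\right) 47015 = -470102985$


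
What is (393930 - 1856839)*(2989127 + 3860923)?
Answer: -10020999795450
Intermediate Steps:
(393930 - 1856839)*(2989127 + 3860923) = -1462909*6850050 = -10020999795450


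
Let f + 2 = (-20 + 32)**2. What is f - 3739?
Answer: -3597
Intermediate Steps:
f = 142 (f = -2 + (-20 + 32)**2 = -2 + 12**2 = -2 + 144 = 142)
f - 3739 = 142 - 3739 = -3597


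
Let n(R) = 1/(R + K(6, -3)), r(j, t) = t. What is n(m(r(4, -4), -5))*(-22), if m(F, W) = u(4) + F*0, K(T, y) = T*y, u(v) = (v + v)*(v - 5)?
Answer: 11/13 ≈ 0.84615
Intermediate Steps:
u(v) = 2*v*(-5 + v) (u(v) = (2*v)*(-5 + v) = 2*v*(-5 + v))
m(F, W) = -8 (m(F, W) = 2*4*(-5 + 4) + F*0 = 2*4*(-1) + 0 = -8 + 0 = -8)
n(R) = 1/(-18 + R) (n(R) = 1/(R + 6*(-3)) = 1/(R - 18) = 1/(-18 + R))
n(m(r(4, -4), -5))*(-22) = -22/(-18 - 8) = -22/(-26) = -1/26*(-22) = 11/13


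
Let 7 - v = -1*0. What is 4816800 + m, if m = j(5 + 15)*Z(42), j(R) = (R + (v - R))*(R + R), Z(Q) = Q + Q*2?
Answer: 4852080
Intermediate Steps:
v = 7 (v = 7 - (-1)*0 = 7 - 1*0 = 7 + 0 = 7)
Z(Q) = 3*Q (Z(Q) = Q + 2*Q = 3*Q)
j(R) = 14*R (j(R) = (R + (7 - R))*(R + R) = 7*(2*R) = 14*R)
m = 35280 (m = (14*(5 + 15))*(3*42) = (14*20)*126 = 280*126 = 35280)
4816800 + m = 4816800 + 35280 = 4852080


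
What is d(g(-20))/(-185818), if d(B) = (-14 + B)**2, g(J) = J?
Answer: -578/92909 ≈ -0.0062211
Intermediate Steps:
d(g(-20))/(-185818) = (-14 - 20)**2/(-185818) = (-34)**2*(-1/185818) = 1156*(-1/185818) = -578/92909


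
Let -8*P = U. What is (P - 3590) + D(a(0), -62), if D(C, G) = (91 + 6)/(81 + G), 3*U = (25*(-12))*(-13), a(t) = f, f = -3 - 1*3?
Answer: -142401/38 ≈ -3747.4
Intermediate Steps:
f = -6 (f = -3 - 3 = -6)
a(t) = -6
U = 1300 (U = ((25*(-12))*(-13))/3 = (-300*(-13))/3 = (⅓)*3900 = 1300)
D(C, G) = 97/(81 + G)
P = -325/2 (P = -⅛*1300 = -325/2 ≈ -162.50)
(P - 3590) + D(a(0), -62) = (-325/2 - 3590) + 97/(81 - 62) = -7505/2 + 97/19 = -142401/38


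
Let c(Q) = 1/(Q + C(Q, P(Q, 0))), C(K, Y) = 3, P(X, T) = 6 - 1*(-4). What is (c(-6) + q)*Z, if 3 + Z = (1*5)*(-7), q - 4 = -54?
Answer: 5738/3 ≈ 1912.7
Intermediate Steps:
P(X, T) = 10 (P(X, T) = 6 + 4 = 10)
q = -50 (q = 4 - 54 = -50)
Z = -38 (Z = -3 + (1*5)*(-7) = -3 + 5*(-7) = -3 - 35 = -38)
c(Q) = 1/(3 + Q) (c(Q) = 1/(Q + 3) = 1/(3 + Q))
(c(-6) + q)*Z = (1/(3 - 6) - 50)*(-38) = (1/(-3) - 50)*(-38) = (-⅓ - 50)*(-38) = -151/3*(-38) = 5738/3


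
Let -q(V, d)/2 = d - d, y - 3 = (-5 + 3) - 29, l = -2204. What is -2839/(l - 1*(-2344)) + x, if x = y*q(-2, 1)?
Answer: -2839/140 ≈ -20.279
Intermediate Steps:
y = -28 (y = 3 + ((-5 + 3) - 29) = 3 + (-2 - 29) = 3 - 31 = -28)
q(V, d) = 0 (q(V, d) = -2*(d - d) = -2*0 = 0)
x = 0 (x = -28*0 = 0)
-2839/(l - 1*(-2344)) + x = -2839/(-2204 - 1*(-2344)) + 0 = -2839/(-2204 + 2344) + 0 = -2839/140 + 0 = -2839/140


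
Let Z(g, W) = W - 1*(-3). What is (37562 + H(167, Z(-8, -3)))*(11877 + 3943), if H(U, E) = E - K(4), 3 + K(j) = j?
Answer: 594215020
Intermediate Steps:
K(j) = -3 + j
Z(g, W) = 3 + W (Z(g, W) = W + 3 = 3 + W)
H(U, E) = -1 + E (H(U, E) = E - (-3 + 4) = E - 1*1 = E - 1 = -1 + E)
(37562 + H(167, Z(-8, -3)))*(11877 + 3943) = (37562 + (-1 + (3 - 3)))*(11877 + 3943) = (37562 + (-1 + 0))*15820 = (37562 - 1)*15820 = 37561*15820 = 594215020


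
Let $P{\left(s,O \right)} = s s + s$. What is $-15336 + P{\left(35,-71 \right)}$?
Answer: $-14076$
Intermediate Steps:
$P{\left(s,O \right)} = s + s^{2}$ ($P{\left(s,O \right)} = s^{2} + s = s + s^{2}$)
$-15336 + P{\left(35,-71 \right)} = -15336 + 35 \left(1 + 35\right) = -15336 + 35 \cdot 36 = -15336 + 1260 = -14076$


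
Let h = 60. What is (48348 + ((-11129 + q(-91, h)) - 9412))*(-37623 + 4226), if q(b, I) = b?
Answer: -925631252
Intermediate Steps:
(48348 + ((-11129 + q(-91, h)) - 9412))*(-37623 + 4226) = (48348 + ((-11129 - 91) - 9412))*(-37623 + 4226) = (48348 + (-11220 - 9412))*(-33397) = (48348 - 20632)*(-33397) = 27716*(-33397) = -925631252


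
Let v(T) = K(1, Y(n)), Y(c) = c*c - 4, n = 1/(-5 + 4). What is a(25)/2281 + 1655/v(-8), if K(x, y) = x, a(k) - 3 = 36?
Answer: 3775094/2281 ≈ 1655.0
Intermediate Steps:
a(k) = 39 (a(k) = 3 + 36 = 39)
n = -1 (n = 1/(-1) = -1)
Y(c) = -4 + c² (Y(c) = c² - 4 = -4 + c²)
v(T) = 1
a(25)/2281 + 1655/v(-8) = 39/2281 + 1655/1 = 39*(1/2281) + 1655*1 = 39/2281 + 1655 = 3775094/2281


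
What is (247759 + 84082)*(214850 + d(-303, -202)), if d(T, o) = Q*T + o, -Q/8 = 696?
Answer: 631079285432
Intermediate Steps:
Q = -5568 (Q = -8*696 = -5568)
d(T, o) = o - 5568*T (d(T, o) = -5568*T + o = o - 5568*T)
(247759 + 84082)*(214850 + d(-303, -202)) = (247759 + 84082)*(214850 + (-202 - 5568*(-303))) = 331841*(214850 + (-202 + 1687104)) = 331841*(214850 + 1686902) = 331841*1901752 = 631079285432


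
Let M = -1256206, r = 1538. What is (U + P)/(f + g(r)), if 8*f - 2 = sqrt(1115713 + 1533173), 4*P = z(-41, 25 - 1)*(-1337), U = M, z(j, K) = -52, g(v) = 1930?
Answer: -76519742600/117903239 + 4955300*sqrt(2648886)/117903239 ≈ -580.60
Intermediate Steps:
U = -1256206
P = 17381 (P = (-52*(-1337))/4 = (1/4)*69524 = 17381)
f = 1/4 + sqrt(2648886)/8 (f = 1/4 + sqrt(1115713 + 1533173)/8 = 1/4 + sqrt(2648886)/8 ≈ 203.69)
(U + P)/(f + g(r)) = (-1256206 + 17381)/((1/4 + sqrt(2648886)/8) + 1930) = -1238825/(7721/4 + sqrt(2648886)/8)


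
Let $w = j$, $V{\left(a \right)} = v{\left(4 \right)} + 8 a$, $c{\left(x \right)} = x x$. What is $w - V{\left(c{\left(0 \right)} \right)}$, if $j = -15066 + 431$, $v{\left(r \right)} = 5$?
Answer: $-14640$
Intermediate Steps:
$c{\left(x \right)} = x^{2}$
$V{\left(a \right)} = 5 + 8 a$
$j = -14635$
$w = -14635$
$w - V{\left(c{\left(0 \right)} \right)} = -14635 - \left(5 + 8 \cdot 0^{2}\right) = -14635 - \left(5 + 8 \cdot 0\right) = -14635 - \left(5 + 0\right) = -14635 - 5 = -14640$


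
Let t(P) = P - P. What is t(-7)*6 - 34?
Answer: -34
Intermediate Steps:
t(P) = 0
t(-7)*6 - 34 = 0*6 - 34 = 0 - 34 = -34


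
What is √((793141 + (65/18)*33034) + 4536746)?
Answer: 2*√12260647/3 ≈ 2334.3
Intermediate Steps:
√((793141 + (65/18)*33034) + 4536746) = √((793141 + 1073605/9) + 4536746) = √(8211874/9 + 4536746) = √(49042588/9) = 2*√12260647/3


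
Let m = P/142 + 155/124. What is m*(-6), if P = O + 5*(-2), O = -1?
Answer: -999/142 ≈ -7.0352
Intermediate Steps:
P = -11 (P = -1 + 5*(-2) = -1 - 10 = -11)
m = 333/284 (m = -11/142 + 155/124 = -11*1/142 + 155*(1/124) = -11/142 + 5/4 = 333/284 ≈ 1.1725)
m*(-6) = (333/284)*(-6) = -999/142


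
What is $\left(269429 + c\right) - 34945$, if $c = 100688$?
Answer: $335172$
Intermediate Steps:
$\left(269429 + c\right) - 34945 = \left(269429 + 100688\right) - 34945 = 370117 - 34945 = 335172$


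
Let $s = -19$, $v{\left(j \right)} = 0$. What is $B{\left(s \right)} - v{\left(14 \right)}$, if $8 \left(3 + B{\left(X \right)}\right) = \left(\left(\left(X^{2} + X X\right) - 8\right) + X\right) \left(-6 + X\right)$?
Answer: $- \frac{17399}{8} \approx -2174.9$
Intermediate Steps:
$B{\left(X \right)} = -3 + \frac{\left(-6 + X\right) \left(-8 + X + 2 X^{2}\right)}{8}$ ($B{\left(X \right)} = -3 + \frac{\left(\left(\left(X^{2} + X X\right) - 8\right) + X\right) \left(-6 + X\right)}{8} = -3 + \frac{\left(\left(\left(X^{2} + X^{2}\right) - 8\right) + X\right) \left(-6 + X\right)}{8} = -3 + \frac{\left(\left(2 X^{2} - 8\right) + X\right) \left(-6 + X\right)}{8} = -3 + \frac{\left(\left(-8 + 2 X^{2}\right) + X\right) \left(-6 + X\right)}{8} = -3 + \frac{\left(-8 + X + 2 X^{2}\right) \left(-6 + X\right)}{8} = -3 + \frac{\left(-6 + X\right) \left(-8 + X + 2 X^{2}\right)}{8}$)
$B{\left(s \right)} - v{\left(14 \right)} = \left(3 - \frac{11 \left(-19\right)^{2}}{8} - - \frac{133}{4} + \frac{\left(-19\right)^{3}}{4}\right) - 0 = \left(3 - \frac{3971}{8} + \frac{133}{4} + \frac{1}{4} \left(-6859\right)\right) + 0 = \left(3 - \frac{3971}{8} + \frac{133}{4} - \frac{6859}{4}\right) + 0 = - \frac{17399}{8} + 0 = - \frac{17399}{8}$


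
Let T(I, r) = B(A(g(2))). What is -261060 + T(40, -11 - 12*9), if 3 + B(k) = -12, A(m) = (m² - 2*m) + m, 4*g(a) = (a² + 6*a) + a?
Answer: -261075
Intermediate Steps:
g(a) = a²/4 + 7*a/4 (g(a) = ((a² + 6*a) + a)/4 = (a² + 7*a)/4 = a²/4 + 7*a/4)
A(m) = m² - m
B(k) = -15 (B(k) = -3 - 12 = -15)
T(I, r) = -15
-261060 + T(40, -11 - 12*9) = -261060 - 15 = -261075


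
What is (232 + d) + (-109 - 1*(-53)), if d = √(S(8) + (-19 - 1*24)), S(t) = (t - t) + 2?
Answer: 176 + I*√41 ≈ 176.0 + 6.4031*I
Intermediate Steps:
S(t) = 2 (S(t) = 0 + 2 = 2)
d = I*√41 (d = √(2 + (-19 - 1*24)) = √(2 + (-19 - 24)) = √(2 - 43) = √(-41) = I*√41 ≈ 6.4031*I)
(232 + d) + (-109 - 1*(-53)) = (232 + I*√41) + (-109 - 1*(-53)) = (232 + I*√41) + (-109 + 53) = (232 + I*√41) - 56 = 176 + I*√41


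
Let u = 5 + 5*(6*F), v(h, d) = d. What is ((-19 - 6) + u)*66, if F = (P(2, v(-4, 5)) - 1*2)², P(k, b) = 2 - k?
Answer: 6600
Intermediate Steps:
F = 4 (F = ((2 - 1*2) - 1*2)² = ((2 - 2) - 2)² = (0 - 2)² = (-2)² = 4)
u = 125 (u = 5 + 5*(6*4) = 5 + 5*24 = 5 + 120 = 125)
((-19 - 6) + u)*66 = ((-19 - 6) + 125)*66 = (-25 + 125)*66 = 100*66 = 6600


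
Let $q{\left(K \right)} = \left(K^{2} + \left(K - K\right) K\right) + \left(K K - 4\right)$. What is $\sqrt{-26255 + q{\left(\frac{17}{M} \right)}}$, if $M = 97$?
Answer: $\frac{i \sqrt{247070353}}{97} \approx 162.05 i$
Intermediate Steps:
$q{\left(K \right)} = -4 + 2 K^{2}$ ($q{\left(K \right)} = \left(K^{2} + 0 K\right) + \left(K^{2} - 4\right) = \left(K^{2} + 0\right) + \left(-4 + K^{2}\right) = K^{2} + \left(-4 + K^{2}\right) = -4 + 2 K^{2}$)
$\sqrt{-26255 + q{\left(\frac{17}{M} \right)}} = \sqrt{-26255 - \left(4 - 2 \left(\frac{17}{97}\right)^{2}\right)} = \sqrt{-26255 + \left(-4 + 2 \cdot \frac{289}{9409}\right)} = \sqrt{-26255 + \left(-4 + \frac{578}{9409}\right)} = \sqrt{-26255 - \frac{37058}{9409}} = \sqrt{- \frac{247070353}{9409}} = \frac{i \sqrt{247070353}}{97}$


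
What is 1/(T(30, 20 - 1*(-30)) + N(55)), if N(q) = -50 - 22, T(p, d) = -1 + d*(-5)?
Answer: -1/323 ≈ -0.0030960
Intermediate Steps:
T(p, d) = -1 - 5*d
N(q) = -72
1/(T(30, 20 - 1*(-30)) + N(55)) = 1/((-1 - 5*(20 - 1*(-30))) - 72) = 1/((-1 - 5*(20 + 30)) - 72) = 1/((-1 - 5*50) - 72) = 1/((-1 - 250) - 72) = 1/(-251 - 72) = 1/(-323) = -1/323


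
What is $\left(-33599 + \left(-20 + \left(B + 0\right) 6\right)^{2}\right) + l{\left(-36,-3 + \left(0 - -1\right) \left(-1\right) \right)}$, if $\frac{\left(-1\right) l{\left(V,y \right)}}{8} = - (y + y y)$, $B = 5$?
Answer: $-33403$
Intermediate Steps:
$l{\left(V,y \right)} = 8 y + 8 y^{2}$ ($l{\left(V,y \right)} = - 8 \left(- (y + y y)\right) = - 8 \left(- (y + y^{2})\right) = - 8 \left(- y - y^{2}\right) = 8 y + 8 y^{2}$)
$\left(-33599 + \left(-20 + \left(B + 0\right) 6\right)^{2}\right) + l{\left(-36,-3 + \left(0 - -1\right) \left(-1\right) \right)} = \left(-33599 + \left(-20 + \left(5 + 0\right) 6\right)^{2}\right) + 8 \left(-3 + \left(0 - -1\right) \left(-1\right)\right) \left(1 - \left(3 - \left(0 - -1\right) \left(-1\right)\right)\right) = \left(-33599 + \left(-20 + 5 \cdot 6\right)^{2}\right) + 8 \left(-3 + \left(0 + 1\right) \left(-1\right)\right) \left(1 - \left(3 - \left(0 + 1\right) \left(-1\right)\right)\right) = \left(-33599 + \left(-20 + 30\right)^{2}\right) + 8 \left(-3 + 1 \left(-1\right)\right) \left(1 + \left(-3 + 1 \left(-1\right)\right)\right) = \left(-33599 + 10^{2}\right) + 8 \left(-3 - 1\right) \left(1 - 4\right) = \left(-33599 + 100\right) + 8 \left(-4\right) \left(1 - 4\right) = -33499 + 8 \left(-4\right) \left(-3\right) = -33499 + 96 = -33403$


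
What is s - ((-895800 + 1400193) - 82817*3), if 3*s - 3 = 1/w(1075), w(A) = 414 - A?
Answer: -507531004/1983 ≈ -2.5594e+5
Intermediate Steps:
s = 1982/1983 (s = 1 + 1/(3*(414 - 1*1075)) = 1 + 1/(3*(414 - 1075)) = 1 + (⅓)/(-661) = 1 + (⅓)*(-1/661) = 1 - 1/1983 = 1982/1983 ≈ 0.99950)
s - ((-895800 + 1400193) - 82817*3) = 1982/1983 - ((-895800 + 1400193) - 82817*3) = 1982/1983 - (504393 - 248451) = 1982/1983 - 1*255942 = 1982/1983 - 255942 = -507531004/1983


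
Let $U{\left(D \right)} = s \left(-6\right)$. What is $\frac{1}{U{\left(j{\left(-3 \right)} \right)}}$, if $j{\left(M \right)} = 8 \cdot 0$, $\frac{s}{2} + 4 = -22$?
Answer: $\frac{1}{312} \approx 0.0032051$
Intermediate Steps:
$s = -52$ ($s = -8 + 2 \left(-22\right) = -8 - 44 = -52$)
$j{\left(M \right)} = 0$
$U{\left(D \right)} = 312$ ($U{\left(D \right)} = \left(-52\right) \left(-6\right) = 312$)
$\frac{1}{U{\left(j{\left(-3 \right)} \right)}} = \frac{1}{312}$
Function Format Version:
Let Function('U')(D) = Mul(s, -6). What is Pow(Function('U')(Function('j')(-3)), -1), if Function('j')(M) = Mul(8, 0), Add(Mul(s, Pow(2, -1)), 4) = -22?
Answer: Rational(1, 312) ≈ 0.0032051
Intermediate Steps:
s = -52 (s = Add(-8, Mul(2, -22)) = Add(-8, -44) = -52)
Function('j')(M) = 0
Function('U')(D) = 312 (Function('U')(D) = Mul(-52, -6) = 312)
Pow(Function('U')(Function('j')(-3)), -1) = Pow(312, -1) = Rational(1, 312)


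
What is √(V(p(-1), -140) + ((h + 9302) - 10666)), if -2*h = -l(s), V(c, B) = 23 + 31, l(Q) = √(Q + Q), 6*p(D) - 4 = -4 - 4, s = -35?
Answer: √(-5240 + 2*I*√70)/2 ≈ 0.05779 + 36.194*I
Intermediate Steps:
p(D) = -⅔ (p(D) = ⅔ + (-4 - 4)/6 = ⅔ + (⅙)*(-8) = ⅔ - 4/3 = -⅔)
l(Q) = √2*√Q (l(Q) = √(2*Q) = √2*√Q)
V(c, B) = 54
h = I*√70/2 (h = -(-1)*√2*√(-35)/2 = -(-1)*√2*(I*√35)/2 = -(-1)*I*√70/2 = I*√70/2 ≈ 4.1833*I)
√(V(p(-1), -140) + ((h + 9302) - 10666)) = √(54 + ((I*√70/2 + 9302) - 10666)) = √(54 + ((9302 + I*√70/2) - 10666)) = √(54 + (-1364 + I*√70/2)) = √(-1310 + I*√70/2)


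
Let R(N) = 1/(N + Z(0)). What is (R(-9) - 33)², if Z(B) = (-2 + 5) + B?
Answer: 39601/36 ≈ 1100.0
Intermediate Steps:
Z(B) = 3 + B
R(N) = 1/(3 + N) (R(N) = 1/(N + (3 + 0)) = 1/(N + 3) = 1/(3 + N))
(R(-9) - 33)² = (1/(3 - 9) - 33)² = (1/(-6) - 33)² = (-⅙ - 33)² = (-199/6)² = 39601/36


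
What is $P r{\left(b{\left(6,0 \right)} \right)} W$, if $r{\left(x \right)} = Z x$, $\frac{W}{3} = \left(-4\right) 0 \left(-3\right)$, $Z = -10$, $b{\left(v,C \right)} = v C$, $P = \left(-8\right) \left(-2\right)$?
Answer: $0$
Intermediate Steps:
$P = 16$
$b{\left(v,C \right)} = C v$
$W = 0$ ($W = 3 \left(-4\right) 0 \left(-3\right) = 3 \cdot 0 \left(-3\right) = 3 \cdot 0 = 0$)
$r{\left(x \right)} = - 10 x$
$P r{\left(b{\left(6,0 \right)} \right)} W = 16 \left(- 10 \cdot 0 \cdot 6\right) 0 = 16 \left(\left(-10\right) 0\right) 0 = 16 \cdot 0 \cdot 0 = 0 \cdot 0 = 0$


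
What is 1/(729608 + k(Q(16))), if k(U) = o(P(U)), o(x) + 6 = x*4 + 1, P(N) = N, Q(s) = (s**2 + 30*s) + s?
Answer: 1/732611 ≈ 1.3650e-6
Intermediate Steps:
Q(s) = s**2 + 31*s
o(x) = -5 + 4*x (o(x) = -6 + (x*4 + 1) = -6 + (4*x + 1) = -6 + (1 + 4*x) = -5 + 4*x)
k(U) = -5 + 4*U
1/(729608 + k(Q(16))) = 1/(729608 + (-5 + 4*(16*(31 + 16)))) = 1/(729608 + (-5 + 4*(16*47))) = 1/(729608 + (-5 + 4*752)) = 1/(729608 + (-5 + 3008)) = 1/(729608 + 3003) = 1/732611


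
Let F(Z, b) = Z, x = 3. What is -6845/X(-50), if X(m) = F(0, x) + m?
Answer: 1369/10 ≈ 136.90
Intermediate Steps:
X(m) = m (X(m) = 0 + m = m)
-6845/X(-50) = -6845/(-50) = -6845*(-1/50) = 1369/10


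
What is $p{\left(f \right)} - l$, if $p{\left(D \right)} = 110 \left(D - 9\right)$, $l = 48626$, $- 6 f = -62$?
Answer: $- \frac{145438}{3} \approx -48479.0$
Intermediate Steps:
$f = \frac{31}{3}$ ($f = \left(- \frac{1}{6}\right) \left(-62\right) = \frac{31}{3} \approx 10.333$)
$p{\left(D \right)} = -990 + 110 D$ ($p{\left(D \right)} = 110 \left(-9 + D\right) = -990 + 110 D$)
$p{\left(f \right)} - l = \left(-990 + 110 \cdot \frac{31}{3}\right) - 48626 = \left(-990 + \frac{3410}{3}\right) - 48626 = \frac{440}{3} - 48626 = - \frac{145438}{3}$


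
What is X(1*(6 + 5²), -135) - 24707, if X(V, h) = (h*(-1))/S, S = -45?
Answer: -24710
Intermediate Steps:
X(V, h) = h/45 (X(V, h) = (h*(-1))/(-45) = -h*(-1/45) = h/45)
X(1*(6 + 5²), -135) - 24707 = (1/45)*(-135) - 24707 = -3 - 24707 = -24710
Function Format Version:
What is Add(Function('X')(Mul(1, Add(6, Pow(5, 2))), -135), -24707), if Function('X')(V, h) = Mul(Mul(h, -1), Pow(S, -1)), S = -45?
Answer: -24710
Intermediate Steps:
Function('X')(V, h) = Mul(Rational(1, 45), h) (Function('X')(V, h) = Mul(Mul(h, -1), Pow(-45, -1)) = Mul(Mul(-1, h), Rational(-1, 45)) = Mul(Rational(1, 45), h))
Add(Function('X')(Mul(1, Add(6, Pow(5, 2))), -135), -24707) = Add(Mul(Rational(1, 45), -135), -24707) = Add(-3, -24707) = -24710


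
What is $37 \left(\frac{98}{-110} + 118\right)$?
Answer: $\frac{238317}{55} \approx 4333.0$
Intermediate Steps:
$37 \left(\frac{98}{-110} + 118\right) = 37 \left(98 \left(- \frac{1}{110}\right) + 118\right) = 37 \left(- \frac{49}{55} + 118\right) = 37 \cdot \frac{6441}{55} = \frac{238317}{55}$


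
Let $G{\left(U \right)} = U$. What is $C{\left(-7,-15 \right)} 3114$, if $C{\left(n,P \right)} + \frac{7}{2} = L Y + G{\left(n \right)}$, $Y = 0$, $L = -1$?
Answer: $-32697$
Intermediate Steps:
$C{\left(n,P \right)} = - \frac{7}{2} + n$ ($C{\left(n,P \right)} = - \frac{7}{2} + \left(\left(-1\right) 0 + n\right) = - \frac{7}{2} + \left(0 + n\right) = - \frac{7}{2} + n$)
$C{\left(-7,-15 \right)} 3114 = \left(- \frac{7}{2} - 7\right) 3114 = \left(- \frac{21}{2}\right) 3114 = -32697$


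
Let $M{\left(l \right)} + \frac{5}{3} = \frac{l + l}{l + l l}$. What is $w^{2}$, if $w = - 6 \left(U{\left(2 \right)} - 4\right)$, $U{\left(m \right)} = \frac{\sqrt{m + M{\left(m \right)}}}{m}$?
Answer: $441$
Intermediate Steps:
$M{\left(l \right)} = - \frac{5}{3} + \frac{2 l}{l + l^{2}}$ ($M{\left(l \right)} = - \frac{5}{3} + \frac{l + l}{l + l l} = - \frac{5}{3} + \frac{2 l}{l + l^{2}}$)
$U{\left(m \right)} = \frac{\sqrt{m + \frac{1 - 5 m}{3 \left(1 + m\right)}}}{m}$
$w = 21$ ($w = - 6 \left(\frac{\sqrt{3} \sqrt{\frac{1 - 4 + 3 \cdot 2^{2}}{1 + 2}}}{3 \cdot 2} - 4\right) = - 6 \left(\frac{1}{3} \sqrt{3} \cdot \frac{1}{2} \sqrt{\frac{1 - 4 + 3 \cdot 4}{3}} - 4\right) = - 6 \left(\frac{1}{3} \sqrt{3} \cdot \frac{1}{2} \sqrt{\frac{1 - 4 + 12}{3}} - 4\right) = - 6 \left(\frac{1}{3} \sqrt{3} \cdot \frac{1}{2} \sqrt{\frac{1}{3} \cdot 9} - 4\right) = - 6 \left(\frac{1}{3} \sqrt{3} \cdot \frac{1}{2} \sqrt{3} - 4\right) = - 6 \left(\frac{1}{2} - 4\right) = \left(-6\right) \left(- \frac{7}{2}\right) = 21$)
$w^{2} = 21^{2} = 441$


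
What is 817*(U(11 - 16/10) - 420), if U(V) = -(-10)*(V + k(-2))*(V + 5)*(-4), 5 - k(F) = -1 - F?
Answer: -33245364/5 ≈ -6.6491e+6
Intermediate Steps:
k(F) = 6 + F (k(F) = 5 - (-1 - F) = 5 + (1 + F) = 6 + F)
U(V) = -40*(4 + V)*(5 + V) (U(V) = -(-10)*(V + (6 - 2))*(V + 5)*(-4) = -(-10)*(V + 4)*(5 + V)*(-4) = -(-10)*(4 + V)*(5 + V)*(-4) = (10*(4 + V)*(5 + V))*(-4) = -40*(4 + V)*(5 + V))
817*(U(11 - 16/10) - 420) = 817*((-800 - 360*(11 - 16/10) - 40*(11 - 16/10)²) - 420) = 817*((-800 - 360*(11 - 16*⅒) - 40*(11 - 16*⅒)²) - 420) = 817*((-800 - 360*(11 - 8/5) - 40*(11 - 8/5)²) - 420) = 817*((-800 - 360*47/5 - 40*(47/5)²) - 420) = 817*((-800 - 3384 - 40*2209/25) - 420) = 817*((-800 - 3384 - 17672/5) - 420) = 817*(-38592/5 - 420) = 817*(-40692/5) = -33245364/5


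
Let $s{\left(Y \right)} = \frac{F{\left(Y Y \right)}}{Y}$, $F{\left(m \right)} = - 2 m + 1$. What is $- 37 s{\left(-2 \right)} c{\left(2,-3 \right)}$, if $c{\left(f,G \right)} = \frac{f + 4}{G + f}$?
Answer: $777$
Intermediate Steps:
$F{\left(m \right)} = 1 - 2 m$
$c{\left(f,G \right)} = \frac{4 + f}{G + f}$
$s{\left(Y \right)} = \frac{1 - 2 Y^{2}}{Y}$ ($s{\left(Y \right)} = \frac{1 - 2 Y Y}{Y} = \frac{1 - 2 Y^{2}}{Y}$)
$- 37 s{\left(-2 \right)} c{\left(2,-3 \right)} = - 37 \left(\frac{1}{-2} - -4\right) \frac{4 + 2}{-3 + 2} = - 37 \left(- \frac{1}{2} + 4\right) \frac{1}{-1} \cdot 6 = \left(-37\right) \frac{7}{2} \left(\left(-1\right) 6\right) = \left(- \frac{259}{2}\right) \left(-6\right) = 777$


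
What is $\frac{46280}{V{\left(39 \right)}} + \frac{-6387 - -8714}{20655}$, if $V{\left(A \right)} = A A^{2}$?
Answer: $\frac{3116663}{3490695} \approx 0.89285$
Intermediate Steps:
$V{\left(A \right)} = A^{3}$
$\frac{46280}{V{\left(39 \right)}} + \frac{-6387 - -8714}{20655} = \frac{46280}{39^{3}} + \frac{-6387 - -8714}{20655} = \frac{46280}{59319} + \left(-6387 + 8714\right) \frac{1}{20655} = 46280 \cdot \frac{1}{59319} + 2327 \cdot \frac{1}{20655} = \frac{3560}{4563} + \frac{2327}{20655} = \frac{3116663}{3490695}$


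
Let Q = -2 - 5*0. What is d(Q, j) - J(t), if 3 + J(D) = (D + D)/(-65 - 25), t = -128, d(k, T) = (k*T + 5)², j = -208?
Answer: 7975852/45 ≈ 1.7724e+5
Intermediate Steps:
Q = -2 (Q = -2 + 0 = -2)
d(k, T) = (5 + T*k)² (d(k, T) = (T*k + 5)² = (5 + T*k)²)
J(D) = -3 - D/45 (J(D) = -3 + (D + D)/(-65 - 25) = -3 + (2*D)/(-90) = -3 + (2*D)*(-1/90) = -3 - D/45)
d(Q, j) - J(t) = (5 - 208*(-2))² - (-3 - 1/45*(-128)) = (5 + 416)² - (-3 + 128/45) = 421² - 1*(-7/45) = 177241 + 7/45 = 7975852/45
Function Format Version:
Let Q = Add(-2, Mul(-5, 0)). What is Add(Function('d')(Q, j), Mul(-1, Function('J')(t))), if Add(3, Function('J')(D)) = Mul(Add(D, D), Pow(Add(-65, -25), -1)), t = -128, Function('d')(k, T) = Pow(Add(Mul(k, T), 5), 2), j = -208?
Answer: Rational(7975852, 45) ≈ 1.7724e+5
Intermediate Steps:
Q = -2 (Q = Add(-2, 0) = -2)
Function('d')(k, T) = Pow(Add(5, Mul(T, k)), 2) (Function('d')(k, T) = Pow(Add(Mul(T, k), 5), 2) = Pow(Add(5, Mul(T, k)), 2))
Function('J')(D) = Add(-3, Mul(Rational(-1, 45), D)) (Function('J')(D) = Add(-3, Mul(Add(D, D), Pow(Add(-65, -25), -1))) = Add(-3, Mul(Mul(2, D), Pow(-90, -1))) = Add(-3, Mul(Mul(2, D), Rational(-1, 90))) = Add(-3, Mul(Rational(-1, 45), D)))
Add(Function('d')(Q, j), Mul(-1, Function('J')(t))) = Add(Pow(Add(5, Mul(-208, -2)), 2), Mul(-1, Add(-3, Mul(Rational(-1, 45), -128)))) = Add(Pow(Add(5, 416), 2), Mul(-1, Add(-3, Rational(128, 45)))) = Add(Pow(421, 2), Mul(-1, Rational(-7, 45))) = Add(177241, Rational(7, 45)) = Rational(7975852, 45)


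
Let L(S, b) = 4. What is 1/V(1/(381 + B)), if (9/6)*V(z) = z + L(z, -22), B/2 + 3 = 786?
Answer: 5841/15578 ≈ 0.37495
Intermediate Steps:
B = 1566 (B = -6 + 2*786 = -6 + 1572 = 1566)
V(z) = 8/3 + 2*z/3 (V(z) = 2*(z + 4)/3 = 2*(4 + z)/3 = 8/3 + 2*z/3)
1/V(1/(381 + B)) = 1/(8/3 + 2/(3*(381 + 1566))) = 1/(8/3 + (2/3)/1947) = 1/(8/3 + (2/3)*(1/1947)) = 1/(8/3 + 2/5841) = 1/(15578/5841) = 5841/15578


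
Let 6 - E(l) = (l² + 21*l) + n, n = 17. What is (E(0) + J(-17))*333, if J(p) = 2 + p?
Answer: -8658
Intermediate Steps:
E(l) = -11 - l² - 21*l (E(l) = 6 - ((l² + 21*l) + 17) = 6 - (17 + l² + 21*l) = 6 + (-17 - l² - 21*l) = -11 - l² - 21*l)
(E(0) + J(-17))*333 = ((-11 - 1*0² - 21*0) + (2 - 17))*333 = ((-11 - 1*0 + 0) - 15)*333 = ((-11 + 0 + 0) - 15)*333 = (-11 - 15)*333 = -26*333 = -8658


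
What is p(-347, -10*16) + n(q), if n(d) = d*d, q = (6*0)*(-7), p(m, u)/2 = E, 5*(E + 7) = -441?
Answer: -952/5 ≈ -190.40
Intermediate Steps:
E = -476/5 (E = -7 + (1/5)*(-441) = -7 - 441/5 = -476/5 ≈ -95.200)
p(m, u) = -952/5 (p(m, u) = 2*(-476/5) = -952/5)
q = 0 (q = 0*(-7) = 0)
n(d) = d**2
p(-347, -10*16) + n(q) = -952/5 + 0**2 = -952/5 + 0 = -952/5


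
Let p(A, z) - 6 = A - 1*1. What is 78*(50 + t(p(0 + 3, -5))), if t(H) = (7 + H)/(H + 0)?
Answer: 16185/4 ≈ 4046.3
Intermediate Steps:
p(A, z) = 5 + A (p(A, z) = 6 + (A - 1*1) = 6 + (A - 1) = 6 + (-1 + A) = 5 + A)
t(H) = (7 + H)/H
78*(50 + t(p(0 + 3, -5))) = 78*(50 + (7 + (5 + (0 + 3)))/(5 + (0 + 3))) = 78*(50 + (7 + (5 + 3))/(5 + 3)) = 78*(50 + (7 + 8)/8) = 78*(50 + (⅛)*15) = 78*(50 + 15/8) = 78*(415/8) = 16185/4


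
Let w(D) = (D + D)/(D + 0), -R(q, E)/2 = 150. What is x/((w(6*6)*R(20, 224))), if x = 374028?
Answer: -31169/50 ≈ -623.38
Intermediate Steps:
R(q, E) = -300 (R(q, E) = -2*150 = -300)
w(D) = 2 (w(D) = (2*D)/D = 2)
x/((w(6*6)*R(20, 224))) = 374028/((2*(-300))) = 374028/(-600) = 374028*(-1/600) = -31169/50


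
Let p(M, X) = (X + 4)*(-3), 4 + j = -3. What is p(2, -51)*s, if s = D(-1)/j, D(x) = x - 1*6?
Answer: 141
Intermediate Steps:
j = -7 (j = -4 - 3 = -7)
p(M, X) = -12 - 3*X (p(M, X) = (4 + X)*(-3) = -12 - 3*X)
D(x) = -6 + x (D(x) = x - 6 = -6 + x)
s = 1 (s = (-6 - 1)/(-7) = -7*(-⅐) = 1)
p(2, -51)*s = (-12 - 3*(-51))*1 = (-12 + 153)*1 = 141*1 = 141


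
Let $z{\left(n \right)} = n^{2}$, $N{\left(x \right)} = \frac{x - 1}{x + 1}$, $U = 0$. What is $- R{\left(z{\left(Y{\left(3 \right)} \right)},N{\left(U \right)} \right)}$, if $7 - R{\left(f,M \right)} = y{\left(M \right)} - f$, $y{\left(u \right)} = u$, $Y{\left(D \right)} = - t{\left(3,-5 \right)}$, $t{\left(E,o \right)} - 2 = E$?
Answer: $-33$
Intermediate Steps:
$t{\left(E,o \right)} = 2 + E$
$Y{\left(D \right)} = -5$ ($Y{\left(D \right)} = - (2 + 3) = \left(-1\right) 5 = -5$)
$N{\left(x \right)} = \frac{-1 + x}{1 + x}$
$R{\left(f,M \right)} = 7 + f - M$ ($R{\left(f,M \right)} = 7 - \left(M - f\right) = 7 + f - M$)
$- R{\left(z{\left(Y{\left(3 \right)} \right)},N{\left(U \right)} \right)} = - (7 + \left(-5\right)^{2} - \frac{-1 + 0}{1 + 0}) = - (7 + 25 - 1^{-1} \left(-1\right)) = - (7 + 25 - 1 \left(-1\right)) = - (7 + 25 - -1) = - (7 + 25 + 1) = \left(-1\right) 33 = -33$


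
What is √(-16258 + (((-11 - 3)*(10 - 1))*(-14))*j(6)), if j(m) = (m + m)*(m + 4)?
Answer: √195422 ≈ 442.07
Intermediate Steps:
j(m) = 2*m*(4 + m) (j(m) = (2*m)*(4 + m) = 2*m*(4 + m))
√(-16258 + (((-11 - 3)*(10 - 1))*(-14))*j(6)) = √(-16258 + (((-11 - 3)*(10 - 1))*(-14))*(2*6*(4 + 6))) = √(-16258 + (-14*9*(-14))*(2*6*10)) = √(-16258 - 126*(-14)*120) = √(-16258 + 1764*120) = √(-16258 + 211680) = √195422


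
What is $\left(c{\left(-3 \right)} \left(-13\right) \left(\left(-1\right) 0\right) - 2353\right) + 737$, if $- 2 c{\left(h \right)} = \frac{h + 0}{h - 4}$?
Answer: $-1616$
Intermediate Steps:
$c{\left(h \right)} = - \frac{h}{2 \left(-4 + h\right)}$ ($c{\left(h \right)} = - \frac{\left(h + 0\right) \frac{1}{h - 4}}{2} = - \frac{h \frac{1}{-4 + h}}{2} = - \frac{h}{2 \left(-4 + h\right)}$)
$\left(c{\left(-3 \right)} \left(-13\right) \left(\left(-1\right) 0\right) - 2353\right) + 737 = \left(\left(-1\right) \left(-3\right) \frac{1}{-8 + 2 \left(-3\right)} \left(-13\right) \left(\left(-1\right) 0\right) - 2353\right) + 737 = \left(\left(-1\right) \left(-3\right) \frac{1}{-8 - 6} \left(-13\right) 0 - 2353\right) + 737 = \left(\left(-1\right) \left(-3\right) \frac{1}{-14} \left(-13\right) 0 - 2353\right) + 737 = \left(\left(-1\right) \left(-3\right) \left(- \frac{1}{14}\right) \left(-13\right) 0 - 2353\right) + 737 = \left(\left(- \frac{3}{14}\right) \left(-13\right) 0 - 2353\right) + 737 = \left(\frac{39}{14} \cdot 0 - 2353\right) + 737 = \left(0 - 2353\right) + 737 = -2353 + 737 = -1616$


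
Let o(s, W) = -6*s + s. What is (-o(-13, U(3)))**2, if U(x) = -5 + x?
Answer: 4225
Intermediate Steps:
o(s, W) = -5*s
(-o(-13, U(3)))**2 = (-(-5)*(-13))**2 = (-1*65)**2 = (-65)**2 = 4225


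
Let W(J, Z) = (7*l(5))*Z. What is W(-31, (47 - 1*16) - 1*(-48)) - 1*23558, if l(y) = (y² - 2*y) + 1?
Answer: -14710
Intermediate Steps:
l(y) = 1 + y² - 2*y
W(J, Z) = 112*Z (W(J, Z) = (7*(1 + 5² - 2*5))*Z = (7*(1 + 25 - 10))*Z = (7*16)*Z = 112*Z)
W(-31, (47 - 1*16) - 1*(-48)) - 1*23558 = 112*((47 - 1*16) - 1*(-48)) - 1*23558 = 112*((47 - 16) + 48) - 23558 = 112*(31 + 48) - 23558 = 112*79 - 23558 = 8848 - 23558 = -14710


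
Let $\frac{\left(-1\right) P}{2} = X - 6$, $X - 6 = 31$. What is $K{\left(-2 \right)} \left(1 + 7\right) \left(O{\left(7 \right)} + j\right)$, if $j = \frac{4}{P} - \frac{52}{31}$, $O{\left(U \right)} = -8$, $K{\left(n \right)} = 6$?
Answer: $- \frac{14496}{31} \approx -467.61$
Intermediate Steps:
$X = 37$ ($X = 6 + 31 = 37$)
$P = -62$ ($P = - 2 \left(37 - 6\right) = \left(-2\right) 31 = -62$)
$j = - \frac{54}{31}$ ($j = \frac{4}{-62} - \frac{52}{31} = 4 \left(- \frac{1}{62}\right) - \frac{52}{31} = - \frac{2}{31} - \frac{52}{31} = - \frac{54}{31} \approx -1.7419$)
$K{\left(-2 \right)} \left(1 + 7\right) \left(O{\left(7 \right)} + j\right) = 6 \left(1 + 7\right) \left(-8 - \frac{54}{31}\right) = 6 \cdot 8 \left(- \frac{302}{31}\right) = 48 \left(- \frac{302}{31}\right) = - \frac{14496}{31}$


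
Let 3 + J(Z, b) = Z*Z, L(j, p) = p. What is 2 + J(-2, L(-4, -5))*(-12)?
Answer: -10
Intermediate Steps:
J(Z, b) = -3 + Z² (J(Z, b) = -3 + Z*Z = -3 + Z²)
2 + J(-2, L(-4, -5))*(-12) = 2 + (-3 + (-2)²)*(-12) = 2 + (-3 + 4)*(-12) = 2 + 1*(-12) = 2 - 12 = -10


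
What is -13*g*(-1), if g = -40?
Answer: -520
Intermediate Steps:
-13*g*(-1) = -13*(-40)*(-1) = 520*(-1) = -520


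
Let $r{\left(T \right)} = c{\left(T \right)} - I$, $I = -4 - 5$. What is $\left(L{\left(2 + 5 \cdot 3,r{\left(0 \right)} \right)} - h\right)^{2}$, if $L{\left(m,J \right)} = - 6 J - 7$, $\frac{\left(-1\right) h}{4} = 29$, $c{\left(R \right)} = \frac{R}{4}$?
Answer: $3025$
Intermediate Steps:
$c{\left(R \right)} = \frac{R}{4}$ ($c{\left(R \right)} = R \frac{1}{4} = \frac{R}{4}$)
$h = -116$ ($h = \left(-4\right) 29 = -116$)
$I = -9$ ($I = -4 - 5 = -9$)
$r{\left(T \right)} = 9 + \frac{T}{4}$ ($r{\left(T \right)} = \frac{T}{4} - -9 = \frac{T}{4} + 9 = 9 + \frac{T}{4}$)
$L{\left(m,J \right)} = -7 - 6 J$
$\left(L{\left(2 + 5 \cdot 3,r{\left(0 \right)} \right)} - h\right)^{2} = \left(\left(-7 - 6 \left(9 + \frac{1}{4} \cdot 0\right)\right) - -116\right)^{2} = \left(\left(-7 - 6 \left(9 + 0\right)\right) + 116\right)^{2} = \left(\left(-7 - 54\right) + 116\right)^{2} = \left(-61 + 116\right)^{2} = 55^{2} = 3025$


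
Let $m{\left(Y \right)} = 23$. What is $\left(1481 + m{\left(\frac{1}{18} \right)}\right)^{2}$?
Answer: $2262016$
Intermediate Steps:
$\left(1481 + m{\left(\frac{1}{18} \right)}\right)^{2} = \left(1481 + 23\right)^{2} = 1504^{2} = 2262016$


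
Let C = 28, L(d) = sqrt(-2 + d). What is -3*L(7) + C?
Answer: 28 - 3*sqrt(5) ≈ 21.292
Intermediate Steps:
-3*L(7) + C = -3*sqrt(-2 + 7) + 28 = -3*sqrt(5) + 28 = 28 - 3*sqrt(5)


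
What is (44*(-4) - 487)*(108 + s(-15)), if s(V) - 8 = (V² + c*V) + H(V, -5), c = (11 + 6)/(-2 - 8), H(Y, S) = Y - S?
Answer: -472719/2 ≈ -2.3636e+5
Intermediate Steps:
c = -17/10 (c = 17/(-10) = 17*(-⅒) = -17/10 ≈ -1.7000)
s(V) = 13 + V² - 7*V/10 (s(V) = 8 + ((V² - 17*V/10) + (V - 1*(-5))) = 8 + ((V² - 17*V/10) + (V + 5)) = 8 + ((V² - 17*V/10) + (5 + V)) = 8 + (5 + V² - 7*V/10) = 13 + V² - 7*V/10)
(44*(-4) - 487)*(108 + s(-15)) = (44*(-4) - 487)*(108 + (13 + (-15)² - 7/10*(-15))) = (-176 - 487)*(108 + (13 + 225 + 21/2)) = -663*(108 + 497/2) = -663*713/2 = -472719/2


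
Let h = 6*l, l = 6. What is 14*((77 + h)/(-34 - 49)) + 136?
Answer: 9706/83 ≈ 116.94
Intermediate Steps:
h = 36 (h = 6*6 = 36)
14*((77 + h)/(-34 - 49)) + 136 = 14*((77 + 36)/(-34 - 49)) + 136 = 14*(113/(-83)) + 136 = 14*(113*(-1/83)) + 136 = 14*(-113/83) + 136 = -1582/83 + 136 = 9706/83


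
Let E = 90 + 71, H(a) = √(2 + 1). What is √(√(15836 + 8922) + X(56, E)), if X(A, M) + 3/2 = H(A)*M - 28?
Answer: √(-118 + 4*√24758 + 644*√3)/2 ≈ 20.167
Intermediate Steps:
H(a) = √3
E = 161
X(A, M) = -59/2 + M*√3 (X(A, M) = -3/2 + (√3*M - 28) = -3/2 + (M*√3 - 28) = -3/2 + (-28 + M*√3) = -59/2 + M*√3)
√(√(15836 + 8922) + X(56, E)) = √(√(15836 + 8922) + (-59/2 + 161*√3)) = √(√24758 + (-59/2 + 161*√3)) = √(-59/2 + √24758 + 161*√3)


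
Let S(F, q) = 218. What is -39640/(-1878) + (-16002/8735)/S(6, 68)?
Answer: 18863406361/894035985 ≈ 21.099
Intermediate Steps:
-39640/(-1878) + (-16002/8735)/S(6, 68) = -39640/(-1878) - 16002/8735/218 = -39640*(-1/1878) - 16002*1/8735*(1/218) = 19820/939 - 16002/8735*1/218 = 19820/939 - 8001/952115 = 18863406361/894035985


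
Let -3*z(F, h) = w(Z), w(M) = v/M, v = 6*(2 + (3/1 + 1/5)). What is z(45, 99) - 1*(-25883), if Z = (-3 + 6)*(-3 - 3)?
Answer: 1164761/45 ≈ 25884.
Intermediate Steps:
Z = -18 (Z = 3*(-6) = -18)
v = 156/5 (v = 6*(2 + (3*1 + 1*(⅕))) = 6*(2 + (3 + ⅕)) = 6*(2 + 16/5) = 6*(26/5) = 156/5 ≈ 31.200)
w(M) = 156/(5*M)
z(F, h) = 26/45 (z(F, h) = -52/(5*(-18)) = -52*(-1)/(5*18) = -⅓*(-26/15) = 26/45)
z(45, 99) - 1*(-25883) = 26/45 - 1*(-25883) = 26/45 + 25883 = 1164761/45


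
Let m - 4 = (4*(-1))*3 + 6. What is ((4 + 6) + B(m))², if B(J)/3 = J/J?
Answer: 169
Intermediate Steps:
m = -2 (m = 4 + ((4*(-1))*3 + 6) = 4 + (-4*3 + 6) = 4 + (-12 + 6) = 4 - 6 = -2)
B(J) = 3 (B(J) = 3*(J/J) = 3*1 = 3)
((4 + 6) + B(m))² = ((4 + 6) + 3)² = (10 + 3)² = 13² = 169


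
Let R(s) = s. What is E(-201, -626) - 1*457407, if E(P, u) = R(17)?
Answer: -457390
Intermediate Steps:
E(P, u) = 17
E(-201, -626) - 1*457407 = 17 - 1*457407 = 17 - 457407 = -457390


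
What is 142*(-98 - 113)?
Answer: -29962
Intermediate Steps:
142*(-98 - 113) = 142*(-211) = -29962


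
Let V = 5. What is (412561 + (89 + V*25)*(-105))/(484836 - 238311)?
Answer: 390091/246525 ≈ 1.5824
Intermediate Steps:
(412561 + (89 + V*25)*(-105))/(484836 - 238311) = (412561 + (89 + 5*25)*(-105))/(484836 - 238311) = (412561 + (89 + 125)*(-105))/246525 = (412561 + 214*(-105))*(1/246525) = (412561 - 22470)*(1/246525) = 390091*(1/246525) = 390091/246525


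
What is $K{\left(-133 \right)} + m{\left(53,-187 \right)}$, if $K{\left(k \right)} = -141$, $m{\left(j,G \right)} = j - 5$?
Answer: $-93$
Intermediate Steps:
$m{\left(j,G \right)} = -5 + j$ ($m{\left(j,G \right)} = j - 5 = -5 + j$)
$K{\left(-133 \right)} + m{\left(53,-187 \right)} = -141 + \left(-5 + 53\right) = -141 + 48 = -93$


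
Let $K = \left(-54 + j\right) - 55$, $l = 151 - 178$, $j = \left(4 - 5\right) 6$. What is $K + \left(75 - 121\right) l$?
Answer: $1127$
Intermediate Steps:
$j = -6$ ($j = \left(-1\right) 6 = -6$)
$l = -27$
$K = -115$ ($K = \left(-54 - 6\right) - 55 = -60 - 55 = -115$)
$K + \left(75 - 121\right) l = -115 + \left(75 - 121\right) \left(-27\right) = -115 - -1242 = -115 + 1242 = 1127$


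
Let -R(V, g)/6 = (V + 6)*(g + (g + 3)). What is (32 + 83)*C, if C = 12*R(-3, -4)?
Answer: 124200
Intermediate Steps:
R(V, g) = -6*(3 + 2*g)*(6 + V) (R(V, g) = -6*(V + 6)*(g + (g + 3)) = -6*(6 + V)*(g + (3 + g)) = -6*(6 + V)*(3 + 2*g) = -6*(3 + 2*g)*(6 + V))
C = 1080 (C = 12*(-108 - 72*(-4) - 18*(-3) - 12*(-3)*(-4)) = 12*(-108 + 288 + 54 - 144) = 12*90 = 1080)
(32 + 83)*C = (32 + 83)*1080 = 115*1080 = 124200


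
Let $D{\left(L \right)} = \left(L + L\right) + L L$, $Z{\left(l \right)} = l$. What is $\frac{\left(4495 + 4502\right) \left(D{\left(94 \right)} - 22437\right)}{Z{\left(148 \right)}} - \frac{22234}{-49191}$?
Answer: $- \frac{5936207259719}{7280268} \approx -8.1538 \cdot 10^{5}$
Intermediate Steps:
$D{\left(L \right)} = L^{2} + 2 L$ ($D{\left(L \right)} = 2 L + L^{2} = L^{2} + 2 L$)
$\frac{\left(4495 + 4502\right) \left(D{\left(94 \right)} - 22437\right)}{Z{\left(148 \right)}} - \frac{22234}{-49191} = \frac{\left(4495 + 4502\right) \left(94 \left(2 + 94\right) - 22437\right)}{148} - \frac{22234}{-49191} = 8997 \left(94 \cdot 96 - 22437\right) \frac{1}{148} - - \frac{22234}{49191} = 8997 \left(9024 - 22437\right) \frac{1}{148} + \frac{22234}{49191} = 8997 \left(-13413\right) \frac{1}{148} + \frac{22234}{49191} = \left(-120676761\right) \frac{1}{148} + \frac{22234}{49191} = - \frac{120676761}{148} + \frac{22234}{49191} = - \frac{5936207259719}{7280268}$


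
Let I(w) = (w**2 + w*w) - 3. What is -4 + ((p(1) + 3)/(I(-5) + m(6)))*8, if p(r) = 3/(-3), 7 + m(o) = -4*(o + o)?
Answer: -6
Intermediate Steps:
I(w) = -3 + 2*w**2 (I(w) = (w**2 + w**2) - 3 = 2*w**2 - 3 = -3 + 2*w**2)
m(o) = -7 - 8*o (m(o) = -7 - 4*(o + o) = -7 - 8*o)
p(r) = -1 (p(r) = 3*(-1/3) = -1)
-4 + ((p(1) + 3)/(I(-5) + m(6)))*8 = -4 + ((-1 + 3)/((-3 + 2*(-5)**2) + (-7 - 8*6)))*8 = -4 + (2/((-3 + 2*25) + (-7 - 48)))*8 = -4 + (2/((-3 + 50) - 55))*8 = -4 + (2/(47 - 55))*8 = -4 + (2/(-8))*8 = -4 + (2*(-1/8))*8 = -4 - 1/4*8 = -4 - 2 = -6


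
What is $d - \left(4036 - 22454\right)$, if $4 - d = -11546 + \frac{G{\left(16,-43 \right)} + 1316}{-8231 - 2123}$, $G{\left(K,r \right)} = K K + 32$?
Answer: $\frac{155145138}{5177} \approx 29968.0$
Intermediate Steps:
$G{\left(K,r \right)} = 32 + K^{2}$ ($G{\left(K,r \right)} = K^{2} + 32 = 32 + K^{2}$)
$d = \frac{59795152}{5177}$ ($d = 4 - \left(-11546 + \frac{\left(32 + 16^{2}\right) + 1316}{-8231 - 2123}\right) = 4 - \left(-11546 + \frac{\left(32 + 256\right) + 1316}{-10354}\right) = 4 - \left(-11546 + \left(288 + 1316\right) \left(- \frac{1}{10354}\right)\right) = 4 - \left(-11546 + 1604 \left(- \frac{1}{10354}\right)\right) = 4 - \left(-11546 - \frac{802}{5177}\right) = 4 - - \frac{59774444}{5177} = 4 + \frac{59774444}{5177} = \frac{59795152}{5177} \approx 11550.0$)
$d - \left(4036 - 22454\right) = \frac{59795152}{5177} - \left(4036 - 22454\right) = \frac{59795152}{5177} - -18418 = \frac{59795152}{5177} + 18418 = \frac{155145138}{5177}$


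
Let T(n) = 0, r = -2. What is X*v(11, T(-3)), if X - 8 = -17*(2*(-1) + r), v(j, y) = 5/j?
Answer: 380/11 ≈ 34.545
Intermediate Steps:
X = 76 (X = 8 - 17*(2*(-1) - 2) = 8 - 17*(-2 - 2) = 8 - 17*(-4) = 8 + 68 = 76)
X*v(11, T(-3)) = 76*(5/11) = 380/11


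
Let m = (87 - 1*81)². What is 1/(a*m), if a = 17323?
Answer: 1/623628 ≈ 1.6035e-6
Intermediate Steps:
m = 36 (m = (87 - 81)² = 6² = 36)
1/(a*m) = 1/(17323*36) = (1/17323)*(1/36) = 1/623628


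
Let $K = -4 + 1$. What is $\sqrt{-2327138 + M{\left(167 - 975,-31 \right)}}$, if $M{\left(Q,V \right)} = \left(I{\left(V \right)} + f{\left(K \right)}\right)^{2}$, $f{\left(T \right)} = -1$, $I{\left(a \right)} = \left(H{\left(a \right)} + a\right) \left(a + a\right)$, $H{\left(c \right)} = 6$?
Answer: $\sqrt{72263} \approx 268.82$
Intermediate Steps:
$K = -3$
$I{\left(a \right)} = 2 a \left(6 + a\right)$ ($I{\left(a \right)} = \left(6 + a\right) \left(a + a\right) = \left(6 + a\right) 2 a = 2 a \left(6 + a\right)$)
$M{\left(Q,V \right)} = \left(-1 + 2 V \left(6 + V\right)\right)^{2}$ ($M{\left(Q,V \right)} = \left(2 V \left(6 + V\right) - 1\right)^{2} = \left(-1 + 2 V \left(6 + V\right)\right)^{2}$)
$\sqrt{-2327138 + M{\left(167 - 975,-31 \right)}} = \sqrt{-2327138 + \left(-1 + 2 \left(-31\right) \left(6 - 31\right)\right)^{2}} = \sqrt{-2327138 + \left(-1 + 2 \left(-31\right) \left(-25\right)\right)^{2}} = \sqrt{-2327138 + \left(-1 + 1550\right)^{2}} = \sqrt{-2327138 + 1549^{2}} = \sqrt{-2327138 + 2399401} = \sqrt{72263}$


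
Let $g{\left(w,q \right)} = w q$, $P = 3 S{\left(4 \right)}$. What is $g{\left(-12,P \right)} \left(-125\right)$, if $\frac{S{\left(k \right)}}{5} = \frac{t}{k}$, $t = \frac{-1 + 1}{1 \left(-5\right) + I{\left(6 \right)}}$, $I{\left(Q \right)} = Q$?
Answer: $0$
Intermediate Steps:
$t = 0$ ($t = \frac{-1 + 1}{1 \left(-5\right) + 6} = \frac{0}{-5 + 6} = \frac{0}{1} = 0 \cdot 1 = 0$)
$S{\left(k \right)} = 0$ ($S{\left(k \right)} = 5 \frac{0}{k} = 5 \cdot 0 = 0$)
$P = 0$ ($P = 3 \cdot 0 = 0$)
$g{\left(w,q \right)} = q w$
$g{\left(-12,P \right)} \left(-125\right) = 0 \left(-12\right) \left(-125\right) = 0 \left(-125\right) = 0$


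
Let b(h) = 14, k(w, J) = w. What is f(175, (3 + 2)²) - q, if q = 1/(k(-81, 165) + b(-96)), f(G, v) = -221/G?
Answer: -14632/11725 ≈ -1.2479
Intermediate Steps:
q = -1/67 (q = 1/(-81 + 14) = 1/(-67) = -1/67 ≈ -0.014925)
f(175, (3 + 2)²) - q = -221/175 - 1*(-1/67) = -221*1/175 + 1/67 = -221/175 + 1/67 = -14632/11725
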